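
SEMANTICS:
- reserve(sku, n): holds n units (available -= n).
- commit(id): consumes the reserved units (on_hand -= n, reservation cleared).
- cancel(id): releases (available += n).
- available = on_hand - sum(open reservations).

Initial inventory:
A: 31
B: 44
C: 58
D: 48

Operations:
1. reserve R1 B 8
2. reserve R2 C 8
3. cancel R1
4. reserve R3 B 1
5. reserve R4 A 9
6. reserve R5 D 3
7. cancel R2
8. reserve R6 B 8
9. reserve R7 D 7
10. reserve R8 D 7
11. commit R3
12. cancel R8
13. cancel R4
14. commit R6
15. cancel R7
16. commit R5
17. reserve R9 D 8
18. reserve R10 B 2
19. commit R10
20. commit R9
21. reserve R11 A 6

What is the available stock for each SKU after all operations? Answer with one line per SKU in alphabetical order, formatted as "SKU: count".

Step 1: reserve R1 B 8 -> on_hand[A=31 B=44 C=58 D=48] avail[A=31 B=36 C=58 D=48] open={R1}
Step 2: reserve R2 C 8 -> on_hand[A=31 B=44 C=58 D=48] avail[A=31 B=36 C=50 D=48] open={R1,R2}
Step 3: cancel R1 -> on_hand[A=31 B=44 C=58 D=48] avail[A=31 B=44 C=50 D=48] open={R2}
Step 4: reserve R3 B 1 -> on_hand[A=31 B=44 C=58 D=48] avail[A=31 B=43 C=50 D=48] open={R2,R3}
Step 5: reserve R4 A 9 -> on_hand[A=31 B=44 C=58 D=48] avail[A=22 B=43 C=50 D=48] open={R2,R3,R4}
Step 6: reserve R5 D 3 -> on_hand[A=31 B=44 C=58 D=48] avail[A=22 B=43 C=50 D=45] open={R2,R3,R4,R5}
Step 7: cancel R2 -> on_hand[A=31 B=44 C=58 D=48] avail[A=22 B=43 C=58 D=45] open={R3,R4,R5}
Step 8: reserve R6 B 8 -> on_hand[A=31 B=44 C=58 D=48] avail[A=22 B=35 C=58 D=45] open={R3,R4,R5,R6}
Step 9: reserve R7 D 7 -> on_hand[A=31 B=44 C=58 D=48] avail[A=22 B=35 C=58 D=38] open={R3,R4,R5,R6,R7}
Step 10: reserve R8 D 7 -> on_hand[A=31 B=44 C=58 D=48] avail[A=22 B=35 C=58 D=31] open={R3,R4,R5,R6,R7,R8}
Step 11: commit R3 -> on_hand[A=31 B=43 C=58 D=48] avail[A=22 B=35 C=58 D=31] open={R4,R5,R6,R7,R8}
Step 12: cancel R8 -> on_hand[A=31 B=43 C=58 D=48] avail[A=22 B=35 C=58 D=38] open={R4,R5,R6,R7}
Step 13: cancel R4 -> on_hand[A=31 B=43 C=58 D=48] avail[A=31 B=35 C=58 D=38] open={R5,R6,R7}
Step 14: commit R6 -> on_hand[A=31 B=35 C=58 D=48] avail[A=31 B=35 C=58 D=38] open={R5,R7}
Step 15: cancel R7 -> on_hand[A=31 B=35 C=58 D=48] avail[A=31 B=35 C=58 D=45] open={R5}
Step 16: commit R5 -> on_hand[A=31 B=35 C=58 D=45] avail[A=31 B=35 C=58 D=45] open={}
Step 17: reserve R9 D 8 -> on_hand[A=31 B=35 C=58 D=45] avail[A=31 B=35 C=58 D=37] open={R9}
Step 18: reserve R10 B 2 -> on_hand[A=31 B=35 C=58 D=45] avail[A=31 B=33 C=58 D=37] open={R10,R9}
Step 19: commit R10 -> on_hand[A=31 B=33 C=58 D=45] avail[A=31 B=33 C=58 D=37] open={R9}
Step 20: commit R9 -> on_hand[A=31 B=33 C=58 D=37] avail[A=31 B=33 C=58 D=37] open={}
Step 21: reserve R11 A 6 -> on_hand[A=31 B=33 C=58 D=37] avail[A=25 B=33 C=58 D=37] open={R11}

Answer: A: 25
B: 33
C: 58
D: 37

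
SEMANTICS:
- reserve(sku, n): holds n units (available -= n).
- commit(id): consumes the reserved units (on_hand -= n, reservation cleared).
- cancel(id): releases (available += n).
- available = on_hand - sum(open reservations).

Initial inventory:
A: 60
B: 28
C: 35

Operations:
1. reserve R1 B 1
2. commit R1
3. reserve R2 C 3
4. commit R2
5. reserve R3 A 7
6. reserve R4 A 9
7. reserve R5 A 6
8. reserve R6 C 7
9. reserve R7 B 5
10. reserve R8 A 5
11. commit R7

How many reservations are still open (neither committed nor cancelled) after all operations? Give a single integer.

Answer: 5

Derivation:
Step 1: reserve R1 B 1 -> on_hand[A=60 B=28 C=35] avail[A=60 B=27 C=35] open={R1}
Step 2: commit R1 -> on_hand[A=60 B=27 C=35] avail[A=60 B=27 C=35] open={}
Step 3: reserve R2 C 3 -> on_hand[A=60 B=27 C=35] avail[A=60 B=27 C=32] open={R2}
Step 4: commit R2 -> on_hand[A=60 B=27 C=32] avail[A=60 B=27 C=32] open={}
Step 5: reserve R3 A 7 -> on_hand[A=60 B=27 C=32] avail[A=53 B=27 C=32] open={R3}
Step 6: reserve R4 A 9 -> on_hand[A=60 B=27 C=32] avail[A=44 B=27 C=32] open={R3,R4}
Step 7: reserve R5 A 6 -> on_hand[A=60 B=27 C=32] avail[A=38 B=27 C=32] open={R3,R4,R5}
Step 8: reserve R6 C 7 -> on_hand[A=60 B=27 C=32] avail[A=38 B=27 C=25] open={R3,R4,R5,R6}
Step 9: reserve R7 B 5 -> on_hand[A=60 B=27 C=32] avail[A=38 B=22 C=25] open={R3,R4,R5,R6,R7}
Step 10: reserve R8 A 5 -> on_hand[A=60 B=27 C=32] avail[A=33 B=22 C=25] open={R3,R4,R5,R6,R7,R8}
Step 11: commit R7 -> on_hand[A=60 B=22 C=32] avail[A=33 B=22 C=25] open={R3,R4,R5,R6,R8}
Open reservations: ['R3', 'R4', 'R5', 'R6', 'R8'] -> 5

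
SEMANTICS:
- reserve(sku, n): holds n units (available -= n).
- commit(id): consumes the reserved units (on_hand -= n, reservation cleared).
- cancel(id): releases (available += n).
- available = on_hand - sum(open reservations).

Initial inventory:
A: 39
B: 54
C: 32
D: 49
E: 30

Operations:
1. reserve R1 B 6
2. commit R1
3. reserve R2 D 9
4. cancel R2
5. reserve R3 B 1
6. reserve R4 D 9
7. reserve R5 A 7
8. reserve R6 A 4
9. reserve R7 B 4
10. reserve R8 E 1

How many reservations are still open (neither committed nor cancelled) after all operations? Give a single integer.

Answer: 6

Derivation:
Step 1: reserve R1 B 6 -> on_hand[A=39 B=54 C=32 D=49 E=30] avail[A=39 B=48 C=32 D=49 E=30] open={R1}
Step 2: commit R1 -> on_hand[A=39 B=48 C=32 D=49 E=30] avail[A=39 B=48 C=32 D=49 E=30] open={}
Step 3: reserve R2 D 9 -> on_hand[A=39 B=48 C=32 D=49 E=30] avail[A=39 B=48 C=32 D=40 E=30] open={R2}
Step 4: cancel R2 -> on_hand[A=39 B=48 C=32 D=49 E=30] avail[A=39 B=48 C=32 D=49 E=30] open={}
Step 5: reserve R3 B 1 -> on_hand[A=39 B=48 C=32 D=49 E=30] avail[A=39 B=47 C=32 D=49 E=30] open={R3}
Step 6: reserve R4 D 9 -> on_hand[A=39 B=48 C=32 D=49 E=30] avail[A=39 B=47 C=32 D=40 E=30] open={R3,R4}
Step 7: reserve R5 A 7 -> on_hand[A=39 B=48 C=32 D=49 E=30] avail[A=32 B=47 C=32 D=40 E=30] open={R3,R4,R5}
Step 8: reserve R6 A 4 -> on_hand[A=39 B=48 C=32 D=49 E=30] avail[A=28 B=47 C=32 D=40 E=30] open={R3,R4,R5,R6}
Step 9: reserve R7 B 4 -> on_hand[A=39 B=48 C=32 D=49 E=30] avail[A=28 B=43 C=32 D=40 E=30] open={R3,R4,R5,R6,R7}
Step 10: reserve R8 E 1 -> on_hand[A=39 B=48 C=32 D=49 E=30] avail[A=28 B=43 C=32 D=40 E=29] open={R3,R4,R5,R6,R7,R8}
Open reservations: ['R3', 'R4', 'R5', 'R6', 'R7', 'R8'] -> 6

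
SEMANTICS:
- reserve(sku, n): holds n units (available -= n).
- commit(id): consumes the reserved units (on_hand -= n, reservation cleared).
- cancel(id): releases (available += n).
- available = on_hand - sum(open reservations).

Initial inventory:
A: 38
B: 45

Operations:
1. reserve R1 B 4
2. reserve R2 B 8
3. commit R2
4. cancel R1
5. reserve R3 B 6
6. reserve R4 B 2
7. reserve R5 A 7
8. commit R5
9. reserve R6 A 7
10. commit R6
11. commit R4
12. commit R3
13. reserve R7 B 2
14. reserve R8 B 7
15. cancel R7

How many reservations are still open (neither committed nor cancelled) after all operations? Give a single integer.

Step 1: reserve R1 B 4 -> on_hand[A=38 B=45] avail[A=38 B=41] open={R1}
Step 2: reserve R2 B 8 -> on_hand[A=38 B=45] avail[A=38 B=33] open={R1,R2}
Step 3: commit R2 -> on_hand[A=38 B=37] avail[A=38 B=33] open={R1}
Step 4: cancel R1 -> on_hand[A=38 B=37] avail[A=38 B=37] open={}
Step 5: reserve R3 B 6 -> on_hand[A=38 B=37] avail[A=38 B=31] open={R3}
Step 6: reserve R4 B 2 -> on_hand[A=38 B=37] avail[A=38 B=29] open={R3,R4}
Step 7: reserve R5 A 7 -> on_hand[A=38 B=37] avail[A=31 B=29] open={R3,R4,R5}
Step 8: commit R5 -> on_hand[A=31 B=37] avail[A=31 B=29] open={R3,R4}
Step 9: reserve R6 A 7 -> on_hand[A=31 B=37] avail[A=24 B=29] open={R3,R4,R6}
Step 10: commit R6 -> on_hand[A=24 B=37] avail[A=24 B=29] open={R3,R4}
Step 11: commit R4 -> on_hand[A=24 B=35] avail[A=24 B=29] open={R3}
Step 12: commit R3 -> on_hand[A=24 B=29] avail[A=24 B=29] open={}
Step 13: reserve R7 B 2 -> on_hand[A=24 B=29] avail[A=24 B=27] open={R7}
Step 14: reserve R8 B 7 -> on_hand[A=24 B=29] avail[A=24 B=20] open={R7,R8}
Step 15: cancel R7 -> on_hand[A=24 B=29] avail[A=24 B=22] open={R8}
Open reservations: ['R8'] -> 1

Answer: 1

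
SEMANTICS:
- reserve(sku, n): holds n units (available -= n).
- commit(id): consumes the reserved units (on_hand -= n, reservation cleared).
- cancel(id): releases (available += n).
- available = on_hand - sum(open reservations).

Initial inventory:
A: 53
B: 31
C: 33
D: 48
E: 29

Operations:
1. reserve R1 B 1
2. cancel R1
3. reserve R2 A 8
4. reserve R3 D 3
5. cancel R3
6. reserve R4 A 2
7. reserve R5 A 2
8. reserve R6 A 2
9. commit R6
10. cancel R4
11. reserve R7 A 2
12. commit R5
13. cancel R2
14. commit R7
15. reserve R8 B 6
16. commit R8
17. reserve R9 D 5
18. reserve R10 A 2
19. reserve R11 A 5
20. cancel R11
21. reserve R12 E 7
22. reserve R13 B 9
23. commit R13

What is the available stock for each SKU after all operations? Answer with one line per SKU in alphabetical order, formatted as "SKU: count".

Step 1: reserve R1 B 1 -> on_hand[A=53 B=31 C=33 D=48 E=29] avail[A=53 B=30 C=33 D=48 E=29] open={R1}
Step 2: cancel R1 -> on_hand[A=53 B=31 C=33 D=48 E=29] avail[A=53 B=31 C=33 D=48 E=29] open={}
Step 3: reserve R2 A 8 -> on_hand[A=53 B=31 C=33 D=48 E=29] avail[A=45 B=31 C=33 D=48 E=29] open={R2}
Step 4: reserve R3 D 3 -> on_hand[A=53 B=31 C=33 D=48 E=29] avail[A=45 B=31 C=33 D=45 E=29] open={R2,R3}
Step 5: cancel R3 -> on_hand[A=53 B=31 C=33 D=48 E=29] avail[A=45 B=31 C=33 D=48 E=29] open={R2}
Step 6: reserve R4 A 2 -> on_hand[A=53 B=31 C=33 D=48 E=29] avail[A=43 B=31 C=33 D=48 E=29] open={R2,R4}
Step 7: reserve R5 A 2 -> on_hand[A=53 B=31 C=33 D=48 E=29] avail[A=41 B=31 C=33 D=48 E=29] open={R2,R4,R5}
Step 8: reserve R6 A 2 -> on_hand[A=53 B=31 C=33 D=48 E=29] avail[A=39 B=31 C=33 D=48 E=29] open={R2,R4,R5,R6}
Step 9: commit R6 -> on_hand[A=51 B=31 C=33 D=48 E=29] avail[A=39 B=31 C=33 D=48 E=29] open={R2,R4,R5}
Step 10: cancel R4 -> on_hand[A=51 B=31 C=33 D=48 E=29] avail[A=41 B=31 C=33 D=48 E=29] open={R2,R5}
Step 11: reserve R7 A 2 -> on_hand[A=51 B=31 C=33 D=48 E=29] avail[A=39 B=31 C=33 D=48 E=29] open={R2,R5,R7}
Step 12: commit R5 -> on_hand[A=49 B=31 C=33 D=48 E=29] avail[A=39 B=31 C=33 D=48 E=29] open={R2,R7}
Step 13: cancel R2 -> on_hand[A=49 B=31 C=33 D=48 E=29] avail[A=47 B=31 C=33 D=48 E=29] open={R7}
Step 14: commit R7 -> on_hand[A=47 B=31 C=33 D=48 E=29] avail[A=47 B=31 C=33 D=48 E=29] open={}
Step 15: reserve R8 B 6 -> on_hand[A=47 B=31 C=33 D=48 E=29] avail[A=47 B=25 C=33 D=48 E=29] open={R8}
Step 16: commit R8 -> on_hand[A=47 B=25 C=33 D=48 E=29] avail[A=47 B=25 C=33 D=48 E=29] open={}
Step 17: reserve R9 D 5 -> on_hand[A=47 B=25 C=33 D=48 E=29] avail[A=47 B=25 C=33 D=43 E=29] open={R9}
Step 18: reserve R10 A 2 -> on_hand[A=47 B=25 C=33 D=48 E=29] avail[A=45 B=25 C=33 D=43 E=29] open={R10,R9}
Step 19: reserve R11 A 5 -> on_hand[A=47 B=25 C=33 D=48 E=29] avail[A=40 B=25 C=33 D=43 E=29] open={R10,R11,R9}
Step 20: cancel R11 -> on_hand[A=47 B=25 C=33 D=48 E=29] avail[A=45 B=25 C=33 D=43 E=29] open={R10,R9}
Step 21: reserve R12 E 7 -> on_hand[A=47 B=25 C=33 D=48 E=29] avail[A=45 B=25 C=33 D=43 E=22] open={R10,R12,R9}
Step 22: reserve R13 B 9 -> on_hand[A=47 B=25 C=33 D=48 E=29] avail[A=45 B=16 C=33 D=43 E=22] open={R10,R12,R13,R9}
Step 23: commit R13 -> on_hand[A=47 B=16 C=33 D=48 E=29] avail[A=45 B=16 C=33 D=43 E=22] open={R10,R12,R9}

Answer: A: 45
B: 16
C: 33
D: 43
E: 22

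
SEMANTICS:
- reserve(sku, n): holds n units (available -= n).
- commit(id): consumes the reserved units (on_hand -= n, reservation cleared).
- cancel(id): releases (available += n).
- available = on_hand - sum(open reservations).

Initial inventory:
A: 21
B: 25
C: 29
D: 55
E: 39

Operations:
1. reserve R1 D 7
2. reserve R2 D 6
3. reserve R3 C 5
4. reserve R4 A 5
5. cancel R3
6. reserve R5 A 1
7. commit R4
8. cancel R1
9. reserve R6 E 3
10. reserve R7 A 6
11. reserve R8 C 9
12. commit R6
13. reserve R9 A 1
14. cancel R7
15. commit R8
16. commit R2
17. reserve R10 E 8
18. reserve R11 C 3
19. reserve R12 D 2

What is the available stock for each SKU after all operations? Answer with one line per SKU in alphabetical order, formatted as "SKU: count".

Step 1: reserve R1 D 7 -> on_hand[A=21 B=25 C=29 D=55 E=39] avail[A=21 B=25 C=29 D=48 E=39] open={R1}
Step 2: reserve R2 D 6 -> on_hand[A=21 B=25 C=29 D=55 E=39] avail[A=21 B=25 C=29 D=42 E=39] open={R1,R2}
Step 3: reserve R3 C 5 -> on_hand[A=21 B=25 C=29 D=55 E=39] avail[A=21 B=25 C=24 D=42 E=39] open={R1,R2,R3}
Step 4: reserve R4 A 5 -> on_hand[A=21 B=25 C=29 D=55 E=39] avail[A=16 B=25 C=24 D=42 E=39] open={R1,R2,R3,R4}
Step 5: cancel R3 -> on_hand[A=21 B=25 C=29 D=55 E=39] avail[A=16 B=25 C=29 D=42 E=39] open={R1,R2,R4}
Step 6: reserve R5 A 1 -> on_hand[A=21 B=25 C=29 D=55 E=39] avail[A=15 B=25 C=29 D=42 E=39] open={R1,R2,R4,R5}
Step 7: commit R4 -> on_hand[A=16 B=25 C=29 D=55 E=39] avail[A=15 B=25 C=29 D=42 E=39] open={R1,R2,R5}
Step 8: cancel R1 -> on_hand[A=16 B=25 C=29 D=55 E=39] avail[A=15 B=25 C=29 D=49 E=39] open={R2,R5}
Step 9: reserve R6 E 3 -> on_hand[A=16 B=25 C=29 D=55 E=39] avail[A=15 B=25 C=29 D=49 E=36] open={R2,R5,R6}
Step 10: reserve R7 A 6 -> on_hand[A=16 B=25 C=29 D=55 E=39] avail[A=9 B=25 C=29 D=49 E=36] open={R2,R5,R6,R7}
Step 11: reserve R8 C 9 -> on_hand[A=16 B=25 C=29 D=55 E=39] avail[A=9 B=25 C=20 D=49 E=36] open={R2,R5,R6,R7,R8}
Step 12: commit R6 -> on_hand[A=16 B=25 C=29 D=55 E=36] avail[A=9 B=25 C=20 D=49 E=36] open={R2,R5,R7,R8}
Step 13: reserve R9 A 1 -> on_hand[A=16 B=25 C=29 D=55 E=36] avail[A=8 B=25 C=20 D=49 E=36] open={R2,R5,R7,R8,R9}
Step 14: cancel R7 -> on_hand[A=16 B=25 C=29 D=55 E=36] avail[A=14 B=25 C=20 D=49 E=36] open={R2,R5,R8,R9}
Step 15: commit R8 -> on_hand[A=16 B=25 C=20 D=55 E=36] avail[A=14 B=25 C=20 D=49 E=36] open={R2,R5,R9}
Step 16: commit R2 -> on_hand[A=16 B=25 C=20 D=49 E=36] avail[A=14 B=25 C=20 D=49 E=36] open={R5,R9}
Step 17: reserve R10 E 8 -> on_hand[A=16 B=25 C=20 D=49 E=36] avail[A=14 B=25 C=20 D=49 E=28] open={R10,R5,R9}
Step 18: reserve R11 C 3 -> on_hand[A=16 B=25 C=20 D=49 E=36] avail[A=14 B=25 C=17 D=49 E=28] open={R10,R11,R5,R9}
Step 19: reserve R12 D 2 -> on_hand[A=16 B=25 C=20 D=49 E=36] avail[A=14 B=25 C=17 D=47 E=28] open={R10,R11,R12,R5,R9}

Answer: A: 14
B: 25
C: 17
D: 47
E: 28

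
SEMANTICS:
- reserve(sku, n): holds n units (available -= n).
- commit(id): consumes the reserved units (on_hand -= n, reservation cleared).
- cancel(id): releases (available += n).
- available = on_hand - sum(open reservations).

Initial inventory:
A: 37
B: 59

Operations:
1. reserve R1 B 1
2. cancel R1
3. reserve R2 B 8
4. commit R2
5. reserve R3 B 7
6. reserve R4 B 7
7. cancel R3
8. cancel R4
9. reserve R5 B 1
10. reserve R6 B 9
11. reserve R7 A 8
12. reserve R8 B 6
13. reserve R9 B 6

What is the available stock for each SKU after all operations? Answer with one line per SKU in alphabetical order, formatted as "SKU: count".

Answer: A: 29
B: 29

Derivation:
Step 1: reserve R1 B 1 -> on_hand[A=37 B=59] avail[A=37 B=58] open={R1}
Step 2: cancel R1 -> on_hand[A=37 B=59] avail[A=37 B=59] open={}
Step 3: reserve R2 B 8 -> on_hand[A=37 B=59] avail[A=37 B=51] open={R2}
Step 4: commit R2 -> on_hand[A=37 B=51] avail[A=37 B=51] open={}
Step 5: reserve R3 B 7 -> on_hand[A=37 B=51] avail[A=37 B=44] open={R3}
Step 6: reserve R4 B 7 -> on_hand[A=37 B=51] avail[A=37 B=37] open={R3,R4}
Step 7: cancel R3 -> on_hand[A=37 B=51] avail[A=37 B=44] open={R4}
Step 8: cancel R4 -> on_hand[A=37 B=51] avail[A=37 B=51] open={}
Step 9: reserve R5 B 1 -> on_hand[A=37 B=51] avail[A=37 B=50] open={R5}
Step 10: reserve R6 B 9 -> on_hand[A=37 B=51] avail[A=37 B=41] open={R5,R6}
Step 11: reserve R7 A 8 -> on_hand[A=37 B=51] avail[A=29 B=41] open={R5,R6,R7}
Step 12: reserve R8 B 6 -> on_hand[A=37 B=51] avail[A=29 B=35] open={R5,R6,R7,R8}
Step 13: reserve R9 B 6 -> on_hand[A=37 B=51] avail[A=29 B=29] open={R5,R6,R7,R8,R9}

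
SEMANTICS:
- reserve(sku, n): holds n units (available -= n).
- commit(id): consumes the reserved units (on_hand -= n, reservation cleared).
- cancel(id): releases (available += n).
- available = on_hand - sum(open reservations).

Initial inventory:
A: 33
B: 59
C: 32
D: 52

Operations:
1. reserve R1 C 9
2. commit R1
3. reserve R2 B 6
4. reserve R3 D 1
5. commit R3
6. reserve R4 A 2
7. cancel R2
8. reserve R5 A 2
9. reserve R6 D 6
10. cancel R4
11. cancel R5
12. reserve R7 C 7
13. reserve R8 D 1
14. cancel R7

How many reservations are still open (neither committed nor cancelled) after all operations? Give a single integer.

Answer: 2

Derivation:
Step 1: reserve R1 C 9 -> on_hand[A=33 B=59 C=32 D=52] avail[A=33 B=59 C=23 D=52] open={R1}
Step 2: commit R1 -> on_hand[A=33 B=59 C=23 D=52] avail[A=33 B=59 C=23 D=52] open={}
Step 3: reserve R2 B 6 -> on_hand[A=33 B=59 C=23 D=52] avail[A=33 B=53 C=23 D=52] open={R2}
Step 4: reserve R3 D 1 -> on_hand[A=33 B=59 C=23 D=52] avail[A=33 B=53 C=23 D=51] open={R2,R3}
Step 5: commit R3 -> on_hand[A=33 B=59 C=23 D=51] avail[A=33 B=53 C=23 D=51] open={R2}
Step 6: reserve R4 A 2 -> on_hand[A=33 B=59 C=23 D=51] avail[A=31 B=53 C=23 D=51] open={R2,R4}
Step 7: cancel R2 -> on_hand[A=33 B=59 C=23 D=51] avail[A=31 B=59 C=23 D=51] open={R4}
Step 8: reserve R5 A 2 -> on_hand[A=33 B=59 C=23 D=51] avail[A=29 B=59 C=23 D=51] open={R4,R5}
Step 9: reserve R6 D 6 -> on_hand[A=33 B=59 C=23 D=51] avail[A=29 B=59 C=23 D=45] open={R4,R5,R6}
Step 10: cancel R4 -> on_hand[A=33 B=59 C=23 D=51] avail[A=31 B=59 C=23 D=45] open={R5,R6}
Step 11: cancel R5 -> on_hand[A=33 B=59 C=23 D=51] avail[A=33 B=59 C=23 D=45] open={R6}
Step 12: reserve R7 C 7 -> on_hand[A=33 B=59 C=23 D=51] avail[A=33 B=59 C=16 D=45] open={R6,R7}
Step 13: reserve R8 D 1 -> on_hand[A=33 B=59 C=23 D=51] avail[A=33 B=59 C=16 D=44] open={R6,R7,R8}
Step 14: cancel R7 -> on_hand[A=33 B=59 C=23 D=51] avail[A=33 B=59 C=23 D=44] open={R6,R8}
Open reservations: ['R6', 'R8'] -> 2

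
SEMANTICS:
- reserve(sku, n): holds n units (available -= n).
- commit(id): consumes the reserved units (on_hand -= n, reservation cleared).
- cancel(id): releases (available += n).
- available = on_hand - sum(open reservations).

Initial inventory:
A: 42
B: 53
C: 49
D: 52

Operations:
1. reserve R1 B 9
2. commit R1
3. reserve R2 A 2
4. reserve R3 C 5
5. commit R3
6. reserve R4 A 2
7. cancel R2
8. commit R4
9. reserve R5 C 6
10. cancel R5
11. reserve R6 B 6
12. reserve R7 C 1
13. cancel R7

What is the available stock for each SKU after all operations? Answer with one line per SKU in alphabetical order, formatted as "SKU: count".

Step 1: reserve R1 B 9 -> on_hand[A=42 B=53 C=49 D=52] avail[A=42 B=44 C=49 D=52] open={R1}
Step 2: commit R1 -> on_hand[A=42 B=44 C=49 D=52] avail[A=42 B=44 C=49 D=52] open={}
Step 3: reserve R2 A 2 -> on_hand[A=42 B=44 C=49 D=52] avail[A=40 B=44 C=49 D=52] open={R2}
Step 4: reserve R3 C 5 -> on_hand[A=42 B=44 C=49 D=52] avail[A=40 B=44 C=44 D=52] open={R2,R3}
Step 5: commit R3 -> on_hand[A=42 B=44 C=44 D=52] avail[A=40 B=44 C=44 D=52] open={R2}
Step 6: reserve R4 A 2 -> on_hand[A=42 B=44 C=44 D=52] avail[A=38 B=44 C=44 D=52] open={R2,R4}
Step 7: cancel R2 -> on_hand[A=42 B=44 C=44 D=52] avail[A=40 B=44 C=44 D=52] open={R4}
Step 8: commit R4 -> on_hand[A=40 B=44 C=44 D=52] avail[A=40 B=44 C=44 D=52] open={}
Step 9: reserve R5 C 6 -> on_hand[A=40 B=44 C=44 D=52] avail[A=40 B=44 C=38 D=52] open={R5}
Step 10: cancel R5 -> on_hand[A=40 B=44 C=44 D=52] avail[A=40 B=44 C=44 D=52] open={}
Step 11: reserve R6 B 6 -> on_hand[A=40 B=44 C=44 D=52] avail[A=40 B=38 C=44 D=52] open={R6}
Step 12: reserve R7 C 1 -> on_hand[A=40 B=44 C=44 D=52] avail[A=40 B=38 C=43 D=52] open={R6,R7}
Step 13: cancel R7 -> on_hand[A=40 B=44 C=44 D=52] avail[A=40 B=38 C=44 D=52] open={R6}

Answer: A: 40
B: 38
C: 44
D: 52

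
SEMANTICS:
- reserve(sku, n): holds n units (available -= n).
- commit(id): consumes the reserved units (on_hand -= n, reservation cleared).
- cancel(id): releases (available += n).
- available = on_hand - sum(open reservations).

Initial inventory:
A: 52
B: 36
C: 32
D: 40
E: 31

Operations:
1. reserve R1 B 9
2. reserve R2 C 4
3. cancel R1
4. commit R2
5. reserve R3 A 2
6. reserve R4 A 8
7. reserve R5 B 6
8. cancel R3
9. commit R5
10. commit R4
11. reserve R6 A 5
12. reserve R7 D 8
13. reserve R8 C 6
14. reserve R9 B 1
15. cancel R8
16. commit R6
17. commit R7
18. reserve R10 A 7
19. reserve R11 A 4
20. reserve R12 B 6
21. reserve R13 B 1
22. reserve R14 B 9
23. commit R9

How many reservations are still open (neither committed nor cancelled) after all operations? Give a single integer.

Step 1: reserve R1 B 9 -> on_hand[A=52 B=36 C=32 D=40 E=31] avail[A=52 B=27 C=32 D=40 E=31] open={R1}
Step 2: reserve R2 C 4 -> on_hand[A=52 B=36 C=32 D=40 E=31] avail[A=52 B=27 C=28 D=40 E=31] open={R1,R2}
Step 3: cancel R1 -> on_hand[A=52 B=36 C=32 D=40 E=31] avail[A=52 B=36 C=28 D=40 E=31] open={R2}
Step 4: commit R2 -> on_hand[A=52 B=36 C=28 D=40 E=31] avail[A=52 B=36 C=28 D=40 E=31] open={}
Step 5: reserve R3 A 2 -> on_hand[A=52 B=36 C=28 D=40 E=31] avail[A=50 B=36 C=28 D=40 E=31] open={R3}
Step 6: reserve R4 A 8 -> on_hand[A=52 B=36 C=28 D=40 E=31] avail[A=42 B=36 C=28 D=40 E=31] open={R3,R4}
Step 7: reserve R5 B 6 -> on_hand[A=52 B=36 C=28 D=40 E=31] avail[A=42 B=30 C=28 D=40 E=31] open={R3,R4,R5}
Step 8: cancel R3 -> on_hand[A=52 B=36 C=28 D=40 E=31] avail[A=44 B=30 C=28 D=40 E=31] open={R4,R5}
Step 9: commit R5 -> on_hand[A=52 B=30 C=28 D=40 E=31] avail[A=44 B=30 C=28 D=40 E=31] open={R4}
Step 10: commit R4 -> on_hand[A=44 B=30 C=28 D=40 E=31] avail[A=44 B=30 C=28 D=40 E=31] open={}
Step 11: reserve R6 A 5 -> on_hand[A=44 B=30 C=28 D=40 E=31] avail[A=39 B=30 C=28 D=40 E=31] open={R6}
Step 12: reserve R7 D 8 -> on_hand[A=44 B=30 C=28 D=40 E=31] avail[A=39 B=30 C=28 D=32 E=31] open={R6,R7}
Step 13: reserve R8 C 6 -> on_hand[A=44 B=30 C=28 D=40 E=31] avail[A=39 B=30 C=22 D=32 E=31] open={R6,R7,R8}
Step 14: reserve R9 B 1 -> on_hand[A=44 B=30 C=28 D=40 E=31] avail[A=39 B=29 C=22 D=32 E=31] open={R6,R7,R8,R9}
Step 15: cancel R8 -> on_hand[A=44 B=30 C=28 D=40 E=31] avail[A=39 B=29 C=28 D=32 E=31] open={R6,R7,R9}
Step 16: commit R6 -> on_hand[A=39 B=30 C=28 D=40 E=31] avail[A=39 B=29 C=28 D=32 E=31] open={R7,R9}
Step 17: commit R7 -> on_hand[A=39 B=30 C=28 D=32 E=31] avail[A=39 B=29 C=28 D=32 E=31] open={R9}
Step 18: reserve R10 A 7 -> on_hand[A=39 B=30 C=28 D=32 E=31] avail[A=32 B=29 C=28 D=32 E=31] open={R10,R9}
Step 19: reserve R11 A 4 -> on_hand[A=39 B=30 C=28 D=32 E=31] avail[A=28 B=29 C=28 D=32 E=31] open={R10,R11,R9}
Step 20: reserve R12 B 6 -> on_hand[A=39 B=30 C=28 D=32 E=31] avail[A=28 B=23 C=28 D=32 E=31] open={R10,R11,R12,R9}
Step 21: reserve R13 B 1 -> on_hand[A=39 B=30 C=28 D=32 E=31] avail[A=28 B=22 C=28 D=32 E=31] open={R10,R11,R12,R13,R9}
Step 22: reserve R14 B 9 -> on_hand[A=39 B=30 C=28 D=32 E=31] avail[A=28 B=13 C=28 D=32 E=31] open={R10,R11,R12,R13,R14,R9}
Step 23: commit R9 -> on_hand[A=39 B=29 C=28 D=32 E=31] avail[A=28 B=13 C=28 D=32 E=31] open={R10,R11,R12,R13,R14}
Open reservations: ['R10', 'R11', 'R12', 'R13', 'R14'] -> 5

Answer: 5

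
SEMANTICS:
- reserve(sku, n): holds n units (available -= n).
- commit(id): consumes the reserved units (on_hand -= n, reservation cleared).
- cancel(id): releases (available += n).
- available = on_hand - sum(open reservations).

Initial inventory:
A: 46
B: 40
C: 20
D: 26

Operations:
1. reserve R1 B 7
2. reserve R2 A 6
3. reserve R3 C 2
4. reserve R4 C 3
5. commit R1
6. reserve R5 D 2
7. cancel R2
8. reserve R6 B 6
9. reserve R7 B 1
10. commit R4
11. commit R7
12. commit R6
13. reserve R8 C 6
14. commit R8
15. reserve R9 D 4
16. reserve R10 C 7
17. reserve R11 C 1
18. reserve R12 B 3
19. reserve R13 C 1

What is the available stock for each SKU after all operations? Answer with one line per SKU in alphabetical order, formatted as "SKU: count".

Step 1: reserve R1 B 7 -> on_hand[A=46 B=40 C=20 D=26] avail[A=46 B=33 C=20 D=26] open={R1}
Step 2: reserve R2 A 6 -> on_hand[A=46 B=40 C=20 D=26] avail[A=40 B=33 C=20 D=26] open={R1,R2}
Step 3: reserve R3 C 2 -> on_hand[A=46 B=40 C=20 D=26] avail[A=40 B=33 C=18 D=26] open={R1,R2,R3}
Step 4: reserve R4 C 3 -> on_hand[A=46 B=40 C=20 D=26] avail[A=40 B=33 C=15 D=26] open={R1,R2,R3,R4}
Step 5: commit R1 -> on_hand[A=46 B=33 C=20 D=26] avail[A=40 B=33 C=15 D=26] open={R2,R3,R4}
Step 6: reserve R5 D 2 -> on_hand[A=46 B=33 C=20 D=26] avail[A=40 B=33 C=15 D=24] open={R2,R3,R4,R5}
Step 7: cancel R2 -> on_hand[A=46 B=33 C=20 D=26] avail[A=46 B=33 C=15 D=24] open={R3,R4,R5}
Step 8: reserve R6 B 6 -> on_hand[A=46 B=33 C=20 D=26] avail[A=46 B=27 C=15 D=24] open={R3,R4,R5,R6}
Step 9: reserve R7 B 1 -> on_hand[A=46 B=33 C=20 D=26] avail[A=46 B=26 C=15 D=24] open={R3,R4,R5,R6,R7}
Step 10: commit R4 -> on_hand[A=46 B=33 C=17 D=26] avail[A=46 B=26 C=15 D=24] open={R3,R5,R6,R7}
Step 11: commit R7 -> on_hand[A=46 B=32 C=17 D=26] avail[A=46 B=26 C=15 D=24] open={R3,R5,R6}
Step 12: commit R6 -> on_hand[A=46 B=26 C=17 D=26] avail[A=46 B=26 C=15 D=24] open={R3,R5}
Step 13: reserve R8 C 6 -> on_hand[A=46 B=26 C=17 D=26] avail[A=46 B=26 C=9 D=24] open={R3,R5,R8}
Step 14: commit R8 -> on_hand[A=46 B=26 C=11 D=26] avail[A=46 B=26 C=9 D=24] open={R3,R5}
Step 15: reserve R9 D 4 -> on_hand[A=46 B=26 C=11 D=26] avail[A=46 B=26 C=9 D=20] open={R3,R5,R9}
Step 16: reserve R10 C 7 -> on_hand[A=46 B=26 C=11 D=26] avail[A=46 B=26 C=2 D=20] open={R10,R3,R5,R9}
Step 17: reserve R11 C 1 -> on_hand[A=46 B=26 C=11 D=26] avail[A=46 B=26 C=1 D=20] open={R10,R11,R3,R5,R9}
Step 18: reserve R12 B 3 -> on_hand[A=46 B=26 C=11 D=26] avail[A=46 B=23 C=1 D=20] open={R10,R11,R12,R3,R5,R9}
Step 19: reserve R13 C 1 -> on_hand[A=46 B=26 C=11 D=26] avail[A=46 B=23 C=0 D=20] open={R10,R11,R12,R13,R3,R5,R9}

Answer: A: 46
B: 23
C: 0
D: 20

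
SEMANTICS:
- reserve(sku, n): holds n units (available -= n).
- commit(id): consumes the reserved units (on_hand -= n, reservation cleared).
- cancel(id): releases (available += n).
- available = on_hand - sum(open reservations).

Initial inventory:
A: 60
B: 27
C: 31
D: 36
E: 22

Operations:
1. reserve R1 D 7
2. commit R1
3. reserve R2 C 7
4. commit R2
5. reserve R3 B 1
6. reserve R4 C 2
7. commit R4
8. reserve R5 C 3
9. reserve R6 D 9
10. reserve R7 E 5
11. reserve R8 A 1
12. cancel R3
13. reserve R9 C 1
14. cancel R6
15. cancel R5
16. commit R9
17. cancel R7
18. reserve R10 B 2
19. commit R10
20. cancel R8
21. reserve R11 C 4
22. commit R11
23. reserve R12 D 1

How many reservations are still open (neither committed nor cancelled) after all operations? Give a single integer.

Answer: 1

Derivation:
Step 1: reserve R1 D 7 -> on_hand[A=60 B=27 C=31 D=36 E=22] avail[A=60 B=27 C=31 D=29 E=22] open={R1}
Step 2: commit R1 -> on_hand[A=60 B=27 C=31 D=29 E=22] avail[A=60 B=27 C=31 D=29 E=22] open={}
Step 3: reserve R2 C 7 -> on_hand[A=60 B=27 C=31 D=29 E=22] avail[A=60 B=27 C=24 D=29 E=22] open={R2}
Step 4: commit R2 -> on_hand[A=60 B=27 C=24 D=29 E=22] avail[A=60 B=27 C=24 D=29 E=22] open={}
Step 5: reserve R3 B 1 -> on_hand[A=60 B=27 C=24 D=29 E=22] avail[A=60 B=26 C=24 D=29 E=22] open={R3}
Step 6: reserve R4 C 2 -> on_hand[A=60 B=27 C=24 D=29 E=22] avail[A=60 B=26 C=22 D=29 E=22] open={R3,R4}
Step 7: commit R4 -> on_hand[A=60 B=27 C=22 D=29 E=22] avail[A=60 B=26 C=22 D=29 E=22] open={R3}
Step 8: reserve R5 C 3 -> on_hand[A=60 B=27 C=22 D=29 E=22] avail[A=60 B=26 C=19 D=29 E=22] open={R3,R5}
Step 9: reserve R6 D 9 -> on_hand[A=60 B=27 C=22 D=29 E=22] avail[A=60 B=26 C=19 D=20 E=22] open={R3,R5,R6}
Step 10: reserve R7 E 5 -> on_hand[A=60 B=27 C=22 D=29 E=22] avail[A=60 B=26 C=19 D=20 E=17] open={R3,R5,R6,R7}
Step 11: reserve R8 A 1 -> on_hand[A=60 B=27 C=22 D=29 E=22] avail[A=59 B=26 C=19 D=20 E=17] open={R3,R5,R6,R7,R8}
Step 12: cancel R3 -> on_hand[A=60 B=27 C=22 D=29 E=22] avail[A=59 B=27 C=19 D=20 E=17] open={R5,R6,R7,R8}
Step 13: reserve R9 C 1 -> on_hand[A=60 B=27 C=22 D=29 E=22] avail[A=59 B=27 C=18 D=20 E=17] open={R5,R6,R7,R8,R9}
Step 14: cancel R6 -> on_hand[A=60 B=27 C=22 D=29 E=22] avail[A=59 B=27 C=18 D=29 E=17] open={R5,R7,R8,R9}
Step 15: cancel R5 -> on_hand[A=60 B=27 C=22 D=29 E=22] avail[A=59 B=27 C=21 D=29 E=17] open={R7,R8,R9}
Step 16: commit R9 -> on_hand[A=60 B=27 C=21 D=29 E=22] avail[A=59 B=27 C=21 D=29 E=17] open={R7,R8}
Step 17: cancel R7 -> on_hand[A=60 B=27 C=21 D=29 E=22] avail[A=59 B=27 C=21 D=29 E=22] open={R8}
Step 18: reserve R10 B 2 -> on_hand[A=60 B=27 C=21 D=29 E=22] avail[A=59 B=25 C=21 D=29 E=22] open={R10,R8}
Step 19: commit R10 -> on_hand[A=60 B=25 C=21 D=29 E=22] avail[A=59 B=25 C=21 D=29 E=22] open={R8}
Step 20: cancel R8 -> on_hand[A=60 B=25 C=21 D=29 E=22] avail[A=60 B=25 C=21 D=29 E=22] open={}
Step 21: reserve R11 C 4 -> on_hand[A=60 B=25 C=21 D=29 E=22] avail[A=60 B=25 C=17 D=29 E=22] open={R11}
Step 22: commit R11 -> on_hand[A=60 B=25 C=17 D=29 E=22] avail[A=60 B=25 C=17 D=29 E=22] open={}
Step 23: reserve R12 D 1 -> on_hand[A=60 B=25 C=17 D=29 E=22] avail[A=60 B=25 C=17 D=28 E=22] open={R12}
Open reservations: ['R12'] -> 1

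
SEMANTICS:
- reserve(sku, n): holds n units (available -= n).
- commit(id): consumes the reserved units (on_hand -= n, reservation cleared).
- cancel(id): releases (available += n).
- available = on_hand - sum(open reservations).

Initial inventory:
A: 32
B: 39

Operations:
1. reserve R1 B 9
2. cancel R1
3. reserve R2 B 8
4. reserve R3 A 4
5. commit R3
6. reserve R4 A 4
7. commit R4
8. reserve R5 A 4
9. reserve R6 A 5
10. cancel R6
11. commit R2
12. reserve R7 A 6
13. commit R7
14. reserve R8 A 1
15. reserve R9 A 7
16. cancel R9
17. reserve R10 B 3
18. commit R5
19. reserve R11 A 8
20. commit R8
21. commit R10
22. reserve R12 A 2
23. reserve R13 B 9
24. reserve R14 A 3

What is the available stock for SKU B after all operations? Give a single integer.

Answer: 19

Derivation:
Step 1: reserve R1 B 9 -> on_hand[A=32 B=39] avail[A=32 B=30] open={R1}
Step 2: cancel R1 -> on_hand[A=32 B=39] avail[A=32 B=39] open={}
Step 3: reserve R2 B 8 -> on_hand[A=32 B=39] avail[A=32 B=31] open={R2}
Step 4: reserve R3 A 4 -> on_hand[A=32 B=39] avail[A=28 B=31] open={R2,R3}
Step 5: commit R3 -> on_hand[A=28 B=39] avail[A=28 B=31] open={R2}
Step 6: reserve R4 A 4 -> on_hand[A=28 B=39] avail[A=24 B=31] open={R2,R4}
Step 7: commit R4 -> on_hand[A=24 B=39] avail[A=24 B=31] open={R2}
Step 8: reserve R5 A 4 -> on_hand[A=24 B=39] avail[A=20 B=31] open={R2,R5}
Step 9: reserve R6 A 5 -> on_hand[A=24 B=39] avail[A=15 B=31] open={R2,R5,R6}
Step 10: cancel R6 -> on_hand[A=24 B=39] avail[A=20 B=31] open={R2,R5}
Step 11: commit R2 -> on_hand[A=24 B=31] avail[A=20 B=31] open={R5}
Step 12: reserve R7 A 6 -> on_hand[A=24 B=31] avail[A=14 B=31] open={R5,R7}
Step 13: commit R7 -> on_hand[A=18 B=31] avail[A=14 B=31] open={R5}
Step 14: reserve R8 A 1 -> on_hand[A=18 B=31] avail[A=13 B=31] open={R5,R8}
Step 15: reserve R9 A 7 -> on_hand[A=18 B=31] avail[A=6 B=31] open={R5,R8,R9}
Step 16: cancel R9 -> on_hand[A=18 B=31] avail[A=13 B=31] open={R5,R8}
Step 17: reserve R10 B 3 -> on_hand[A=18 B=31] avail[A=13 B=28] open={R10,R5,R8}
Step 18: commit R5 -> on_hand[A=14 B=31] avail[A=13 B=28] open={R10,R8}
Step 19: reserve R11 A 8 -> on_hand[A=14 B=31] avail[A=5 B=28] open={R10,R11,R8}
Step 20: commit R8 -> on_hand[A=13 B=31] avail[A=5 B=28] open={R10,R11}
Step 21: commit R10 -> on_hand[A=13 B=28] avail[A=5 B=28] open={R11}
Step 22: reserve R12 A 2 -> on_hand[A=13 B=28] avail[A=3 B=28] open={R11,R12}
Step 23: reserve R13 B 9 -> on_hand[A=13 B=28] avail[A=3 B=19] open={R11,R12,R13}
Step 24: reserve R14 A 3 -> on_hand[A=13 B=28] avail[A=0 B=19] open={R11,R12,R13,R14}
Final available[B] = 19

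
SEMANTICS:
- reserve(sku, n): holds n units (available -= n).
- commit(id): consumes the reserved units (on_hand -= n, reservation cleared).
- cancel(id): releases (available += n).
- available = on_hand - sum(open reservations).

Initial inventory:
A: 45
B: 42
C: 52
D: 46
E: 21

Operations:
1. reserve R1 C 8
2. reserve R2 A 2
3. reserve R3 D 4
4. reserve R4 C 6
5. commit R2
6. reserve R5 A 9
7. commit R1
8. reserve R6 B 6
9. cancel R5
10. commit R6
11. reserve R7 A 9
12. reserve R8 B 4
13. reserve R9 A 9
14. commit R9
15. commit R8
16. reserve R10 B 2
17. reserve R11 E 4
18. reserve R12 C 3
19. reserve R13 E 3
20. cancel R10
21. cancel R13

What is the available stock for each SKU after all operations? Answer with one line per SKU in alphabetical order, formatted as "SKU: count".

Step 1: reserve R1 C 8 -> on_hand[A=45 B=42 C=52 D=46 E=21] avail[A=45 B=42 C=44 D=46 E=21] open={R1}
Step 2: reserve R2 A 2 -> on_hand[A=45 B=42 C=52 D=46 E=21] avail[A=43 B=42 C=44 D=46 E=21] open={R1,R2}
Step 3: reserve R3 D 4 -> on_hand[A=45 B=42 C=52 D=46 E=21] avail[A=43 B=42 C=44 D=42 E=21] open={R1,R2,R3}
Step 4: reserve R4 C 6 -> on_hand[A=45 B=42 C=52 D=46 E=21] avail[A=43 B=42 C=38 D=42 E=21] open={R1,R2,R3,R4}
Step 5: commit R2 -> on_hand[A=43 B=42 C=52 D=46 E=21] avail[A=43 B=42 C=38 D=42 E=21] open={R1,R3,R4}
Step 6: reserve R5 A 9 -> on_hand[A=43 B=42 C=52 D=46 E=21] avail[A=34 B=42 C=38 D=42 E=21] open={R1,R3,R4,R5}
Step 7: commit R1 -> on_hand[A=43 B=42 C=44 D=46 E=21] avail[A=34 B=42 C=38 D=42 E=21] open={R3,R4,R5}
Step 8: reserve R6 B 6 -> on_hand[A=43 B=42 C=44 D=46 E=21] avail[A=34 B=36 C=38 D=42 E=21] open={R3,R4,R5,R6}
Step 9: cancel R5 -> on_hand[A=43 B=42 C=44 D=46 E=21] avail[A=43 B=36 C=38 D=42 E=21] open={R3,R4,R6}
Step 10: commit R6 -> on_hand[A=43 B=36 C=44 D=46 E=21] avail[A=43 B=36 C=38 D=42 E=21] open={R3,R4}
Step 11: reserve R7 A 9 -> on_hand[A=43 B=36 C=44 D=46 E=21] avail[A=34 B=36 C=38 D=42 E=21] open={R3,R4,R7}
Step 12: reserve R8 B 4 -> on_hand[A=43 B=36 C=44 D=46 E=21] avail[A=34 B=32 C=38 D=42 E=21] open={R3,R4,R7,R8}
Step 13: reserve R9 A 9 -> on_hand[A=43 B=36 C=44 D=46 E=21] avail[A=25 B=32 C=38 D=42 E=21] open={R3,R4,R7,R8,R9}
Step 14: commit R9 -> on_hand[A=34 B=36 C=44 D=46 E=21] avail[A=25 B=32 C=38 D=42 E=21] open={R3,R4,R7,R8}
Step 15: commit R8 -> on_hand[A=34 B=32 C=44 D=46 E=21] avail[A=25 B=32 C=38 D=42 E=21] open={R3,R4,R7}
Step 16: reserve R10 B 2 -> on_hand[A=34 B=32 C=44 D=46 E=21] avail[A=25 B=30 C=38 D=42 E=21] open={R10,R3,R4,R7}
Step 17: reserve R11 E 4 -> on_hand[A=34 B=32 C=44 D=46 E=21] avail[A=25 B=30 C=38 D=42 E=17] open={R10,R11,R3,R4,R7}
Step 18: reserve R12 C 3 -> on_hand[A=34 B=32 C=44 D=46 E=21] avail[A=25 B=30 C=35 D=42 E=17] open={R10,R11,R12,R3,R4,R7}
Step 19: reserve R13 E 3 -> on_hand[A=34 B=32 C=44 D=46 E=21] avail[A=25 B=30 C=35 D=42 E=14] open={R10,R11,R12,R13,R3,R4,R7}
Step 20: cancel R10 -> on_hand[A=34 B=32 C=44 D=46 E=21] avail[A=25 B=32 C=35 D=42 E=14] open={R11,R12,R13,R3,R4,R7}
Step 21: cancel R13 -> on_hand[A=34 B=32 C=44 D=46 E=21] avail[A=25 B=32 C=35 D=42 E=17] open={R11,R12,R3,R4,R7}

Answer: A: 25
B: 32
C: 35
D: 42
E: 17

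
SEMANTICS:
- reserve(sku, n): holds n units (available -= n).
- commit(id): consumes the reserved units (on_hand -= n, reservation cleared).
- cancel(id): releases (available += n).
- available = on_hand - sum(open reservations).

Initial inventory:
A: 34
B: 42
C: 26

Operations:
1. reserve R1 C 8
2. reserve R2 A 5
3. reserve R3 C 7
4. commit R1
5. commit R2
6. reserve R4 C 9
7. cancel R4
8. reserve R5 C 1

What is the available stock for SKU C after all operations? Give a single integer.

Answer: 10

Derivation:
Step 1: reserve R1 C 8 -> on_hand[A=34 B=42 C=26] avail[A=34 B=42 C=18] open={R1}
Step 2: reserve R2 A 5 -> on_hand[A=34 B=42 C=26] avail[A=29 B=42 C=18] open={R1,R2}
Step 3: reserve R3 C 7 -> on_hand[A=34 B=42 C=26] avail[A=29 B=42 C=11] open={R1,R2,R3}
Step 4: commit R1 -> on_hand[A=34 B=42 C=18] avail[A=29 B=42 C=11] open={R2,R3}
Step 5: commit R2 -> on_hand[A=29 B=42 C=18] avail[A=29 B=42 C=11] open={R3}
Step 6: reserve R4 C 9 -> on_hand[A=29 B=42 C=18] avail[A=29 B=42 C=2] open={R3,R4}
Step 7: cancel R4 -> on_hand[A=29 B=42 C=18] avail[A=29 B=42 C=11] open={R3}
Step 8: reserve R5 C 1 -> on_hand[A=29 B=42 C=18] avail[A=29 B=42 C=10] open={R3,R5}
Final available[C] = 10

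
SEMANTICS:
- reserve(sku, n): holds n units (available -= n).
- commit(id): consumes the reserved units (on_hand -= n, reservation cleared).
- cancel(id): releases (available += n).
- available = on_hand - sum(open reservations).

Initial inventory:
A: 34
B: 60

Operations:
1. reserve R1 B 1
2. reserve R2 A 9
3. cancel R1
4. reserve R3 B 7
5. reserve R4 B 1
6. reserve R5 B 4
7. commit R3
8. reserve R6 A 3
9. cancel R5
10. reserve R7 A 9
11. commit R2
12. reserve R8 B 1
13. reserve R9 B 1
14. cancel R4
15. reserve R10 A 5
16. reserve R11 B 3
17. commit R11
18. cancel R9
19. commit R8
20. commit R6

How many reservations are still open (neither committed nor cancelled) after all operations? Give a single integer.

Step 1: reserve R1 B 1 -> on_hand[A=34 B=60] avail[A=34 B=59] open={R1}
Step 2: reserve R2 A 9 -> on_hand[A=34 B=60] avail[A=25 B=59] open={R1,R2}
Step 3: cancel R1 -> on_hand[A=34 B=60] avail[A=25 B=60] open={R2}
Step 4: reserve R3 B 7 -> on_hand[A=34 B=60] avail[A=25 B=53] open={R2,R3}
Step 5: reserve R4 B 1 -> on_hand[A=34 B=60] avail[A=25 B=52] open={R2,R3,R4}
Step 6: reserve R5 B 4 -> on_hand[A=34 B=60] avail[A=25 B=48] open={R2,R3,R4,R5}
Step 7: commit R3 -> on_hand[A=34 B=53] avail[A=25 B=48] open={R2,R4,R5}
Step 8: reserve R6 A 3 -> on_hand[A=34 B=53] avail[A=22 B=48] open={R2,R4,R5,R6}
Step 9: cancel R5 -> on_hand[A=34 B=53] avail[A=22 B=52] open={R2,R4,R6}
Step 10: reserve R7 A 9 -> on_hand[A=34 B=53] avail[A=13 B=52] open={R2,R4,R6,R7}
Step 11: commit R2 -> on_hand[A=25 B=53] avail[A=13 B=52] open={R4,R6,R7}
Step 12: reserve R8 B 1 -> on_hand[A=25 B=53] avail[A=13 B=51] open={R4,R6,R7,R8}
Step 13: reserve R9 B 1 -> on_hand[A=25 B=53] avail[A=13 B=50] open={R4,R6,R7,R8,R9}
Step 14: cancel R4 -> on_hand[A=25 B=53] avail[A=13 B=51] open={R6,R7,R8,R9}
Step 15: reserve R10 A 5 -> on_hand[A=25 B=53] avail[A=8 B=51] open={R10,R6,R7,R8,R9}
Step 16: reserve R11 B 3 -> on_hand[A=25 B=53] avail[A=8 B=48] open={R10,R11,R6,R7,R8,R9}
Step 17: commit R11 -> on_hand[A=25 B=50] avail[A=8 B=48] open={R10,R6,R7,R8,R9}
Step 18: cancel R9 -> on_hand[A=25 B=50] avail[A=8 B=49] open={R10,R6,R7,R8}
Step 19: commit R8 -> on_hand[A=25 B=49] avail[A=8 B=49] open={R10,R6,R7}
Step 20: commit R6 -> on_hand[A=22 B=49] avail[A=8 B=49] open={R10,R7}
Open reservations: ['R10', 'R7'] -> 2

Answer: 2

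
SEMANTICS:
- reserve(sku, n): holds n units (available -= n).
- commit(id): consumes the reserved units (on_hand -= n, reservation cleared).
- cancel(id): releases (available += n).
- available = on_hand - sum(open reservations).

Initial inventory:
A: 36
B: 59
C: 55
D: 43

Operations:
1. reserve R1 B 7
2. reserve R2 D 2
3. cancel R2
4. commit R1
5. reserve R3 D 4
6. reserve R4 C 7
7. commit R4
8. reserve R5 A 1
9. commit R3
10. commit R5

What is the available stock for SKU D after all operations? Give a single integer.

Answer: 39

Derivation:
Step 1: reserve R1 B 7 -> on_hand[A=36 B=59 C=55 D=43] avail[A=36 B=52 C=55 D=43] open={R1}
Step 2: reserve R2 D 2 -> on_hand[A=36 B=59 C=55 D=43] avail[A=36 B=52 C=55 D=41] open={R1,R2}
Step 3: cancel R2 -> on_hand[A=36 B=59 C=55 D=43] avail[A=36 B=52 C=55 D=43] open={R1}
Step 4: commit R1 -> on_hand[A=36 B=52 C=55 D=43] avail[A=36 B=52 C=55 D=43] open={}
Step 5: reserve R3 D 4 -> on_hand[A=36 B=52 C=55 D=43] avail[A=36 B=52 C=55 D=39] open={R3}
Step 6: reserve R4 C 7 -> on_hand[A=36 B=52 C=55 D=43] avail[A=36 B=52 C=48 D=39] open={R3,R4}
Step 7: commit R4 -> on_hand[A=36 B=52 C=48 D=43] avail[A=36 B=52 C=48 D=39] open={R3}
Step 8: reserve R5 A 1 -> on_hand[A=36 B=52 C=48 D=43] avail[A=35 B=52 C=48 D=39] open={R3,R5}
Step 9: commit R3 -> on_hand[A=36 B=52 C=48 D=39] avail[A=35 B=52 C=48 D=39] open={R5}
Step 10: commit R5 -> on_hand[A=35 B=52 C=48 D=39] avail[A=35 B=52 C=48 D=39] open={}
Final available[D] = 39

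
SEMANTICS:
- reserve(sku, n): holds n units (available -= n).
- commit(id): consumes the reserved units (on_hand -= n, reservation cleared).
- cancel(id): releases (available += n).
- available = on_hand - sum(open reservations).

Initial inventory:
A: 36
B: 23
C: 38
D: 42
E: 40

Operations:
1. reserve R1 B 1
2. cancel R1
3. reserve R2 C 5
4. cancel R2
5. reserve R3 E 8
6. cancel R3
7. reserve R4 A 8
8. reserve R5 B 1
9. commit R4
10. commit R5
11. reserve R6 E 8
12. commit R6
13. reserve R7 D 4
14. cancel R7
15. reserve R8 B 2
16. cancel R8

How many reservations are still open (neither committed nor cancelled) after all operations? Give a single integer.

Step 1: reserve R1 B 1 -> on_hand[A=36 B=23 C=38 D=42 E=40] avail[A=36 B=22 C=38 D=42 E=40] open={R1}
Step 2: cancel R1 -> on_hand[A=36 B=23 C=38 D=42 E=40] avail[A=36 B=23 C=38 D=42 E=40] open={}
Step 3: reserve R2 C 5 -> on_hand[A=36 B=23 C=38 D=42 E=40] avail[A=36 B=23 C=33 D=42 E=40] open={R2}
Step 4: cancel R2 -> on_hand[A=36 B=23 C=38 D=42 E=40] avail[A=36 B=23 C=38 D=42 E=40] open={}
Step 5: reserve R3 E 8 -> on_hand[A=36 B=23 C=38 D=42 E=40] avail[A=36 B=23 C=38 D=42 E=32] open={R3}
Step 6: cancel R3 -> on_hand[A=36 B=23 C=38 D=42 E=40] avail[A=36 B=23 C=38 D=42 E=40] open={}
Step 7: reserve R4 A 8 -> on_hand[A=36 B=23 C=38 D=42 E=40] avail[A=28 B=23 C=38 D=42 E=40] open={R4}
Step 8: reserve R5 B 1 -> on_hand[A=36 B=23 C=38 D=42 E=40] avail[A=28 B=22 C=38 D=42 E=40] open={R4,R5}
Step 9: commit R4 -> on_hand[A=28 B=23 C=38 D=42 E=40] avail[A=28 B=22 C=38 D=42 E=40] open={R5}
Step 10: commit R5 -> on_hand[A=28 B=22 C=38 D=42 E=40] avail[A=28 B=22 C=38 D=42 E=40] open={}
Step 11: reserve R6 E 8 -> on_hand[A=28 B=22 C=38 D=42 E=40] avail[A=28 B=22 C=38 D=42 E=32] open={R6}
Step 12: commit R6 -> on_hand[A=28 B=22 C=38 D=42 E=32] avail[A=28 B=22 C=38 D=42 E=32] open={}
Step 13: reserve R7 D 4 -> on_hand[A=28 B=22 C=38 D=42 E=32] avail[A=28 B=22 C=38 D=38 E=32] open={R7}
Step 14: cancel R7 -> on_hand[A=28 B=22 C=38 D=42 E=32] avail[A=28 B=22 C=38 D=42 E=32] open={}
Step 15: reserve R8 B 2 -> on_hand[A=28 B=22 C=38 D=42 E=32] avail[A=28 B=20 C=38 D=42 E=32] open={R8}
Step 16: cancel R8 -> on_hand[A=28 B=22 C=38 D=42 E=32] avail[A=28 B=22 C=38 D=42 E=32] open={}
Open reservations: [] -> 0

Answer: 0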